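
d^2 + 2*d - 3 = (d - 1)*(d + 3)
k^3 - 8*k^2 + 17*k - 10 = (k - 5)*(k - 2)*(k - 1)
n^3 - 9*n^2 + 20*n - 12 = (n - 6)*(n - 2)*(n - 1)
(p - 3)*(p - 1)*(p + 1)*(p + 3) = p^4 - 10*p^2 + 9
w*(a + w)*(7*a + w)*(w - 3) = 7*a^2*w^2 - 21*a^2*w + 8*a*w^3 - 24*a*w^2 + w^4 - 3*w^3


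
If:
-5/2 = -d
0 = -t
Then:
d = 5/2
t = 0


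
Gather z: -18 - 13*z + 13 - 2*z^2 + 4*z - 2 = -2*z^2 - 9*z - 7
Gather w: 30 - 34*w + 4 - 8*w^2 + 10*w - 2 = -8*w^2 - 24*w + 32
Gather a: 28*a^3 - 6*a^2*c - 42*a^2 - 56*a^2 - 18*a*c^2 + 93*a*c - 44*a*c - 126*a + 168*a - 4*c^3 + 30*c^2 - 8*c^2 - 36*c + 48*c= 28*a^3 + a^2*(-6*c - 98) + a*(-18*c^2 + 49*c + 42) - 4*c^3 + 22*c^2 + 12*c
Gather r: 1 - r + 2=3 - r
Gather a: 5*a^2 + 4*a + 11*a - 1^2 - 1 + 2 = 5*a^2 + 15*a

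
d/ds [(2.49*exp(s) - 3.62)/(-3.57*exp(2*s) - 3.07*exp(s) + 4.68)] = (8.8893*exp(2*s) - 25.8468*exp(s) + 0.5398)*exp(s)/(12.7449*exp(4*s) + 21.9198*exp(3*s) - 23.9903*exp(2*s) - 28.7352*exp(s) + 21.9024)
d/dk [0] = 0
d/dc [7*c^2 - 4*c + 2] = 14*c - 4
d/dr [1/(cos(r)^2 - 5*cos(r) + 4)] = (2*cos(r) - 5)*sin(r)/(cos(r)^2 - 5*cos(r) + 4)^2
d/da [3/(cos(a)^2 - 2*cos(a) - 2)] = 6*(cos(a) - 1)*sin(a)/(sin(a)^2 + 2*cos(a) + 1)^2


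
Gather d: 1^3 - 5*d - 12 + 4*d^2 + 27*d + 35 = 4*d^2 + 22*d + 24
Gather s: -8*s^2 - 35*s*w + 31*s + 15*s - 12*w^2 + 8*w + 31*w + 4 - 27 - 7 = -8*s^2 + s*(46 - 35*w) - 12*w^2 + 39*w - 30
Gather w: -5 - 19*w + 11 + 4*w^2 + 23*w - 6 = 4*w^2 + 4*w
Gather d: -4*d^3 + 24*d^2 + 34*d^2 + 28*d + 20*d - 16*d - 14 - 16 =-4*d^3 + 58*d^2 + 32*d - 30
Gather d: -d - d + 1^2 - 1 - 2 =-2*d - 2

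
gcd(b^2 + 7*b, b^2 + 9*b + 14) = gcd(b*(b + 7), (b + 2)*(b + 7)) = b + 7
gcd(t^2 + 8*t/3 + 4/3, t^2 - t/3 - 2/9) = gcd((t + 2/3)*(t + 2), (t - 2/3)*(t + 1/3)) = 1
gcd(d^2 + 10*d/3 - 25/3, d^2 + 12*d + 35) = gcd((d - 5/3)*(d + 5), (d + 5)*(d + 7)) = d + 5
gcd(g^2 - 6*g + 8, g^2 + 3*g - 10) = g - 2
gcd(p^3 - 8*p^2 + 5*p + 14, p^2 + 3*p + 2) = p + 1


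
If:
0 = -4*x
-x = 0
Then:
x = 0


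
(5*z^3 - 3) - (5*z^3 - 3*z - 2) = 3*z - 1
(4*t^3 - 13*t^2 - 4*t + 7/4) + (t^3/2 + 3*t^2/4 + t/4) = 9*t^3/2 - 49*t^2/4 - 15*t/4 + 7/4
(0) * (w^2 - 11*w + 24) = 0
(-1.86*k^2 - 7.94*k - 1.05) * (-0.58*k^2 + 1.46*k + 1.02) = 1.0788*k^4 + 1.8896*k^3 - 12.8806*k^2 - 9.6318*k - 1.071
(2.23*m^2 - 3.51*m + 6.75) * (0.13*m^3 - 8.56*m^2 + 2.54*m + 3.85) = 0.2899*m^5 - 19.5451*m^4 + 36.5873*m^3 - 58.1099*m^2 + 3.6315*m + 25.9875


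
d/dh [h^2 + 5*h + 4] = 2*h + 5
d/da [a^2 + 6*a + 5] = 2*a + 6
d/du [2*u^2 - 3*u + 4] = 4*u - 3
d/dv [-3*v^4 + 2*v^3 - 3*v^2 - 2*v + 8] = -12*v^3 + 6*v^2 - 6*v - 2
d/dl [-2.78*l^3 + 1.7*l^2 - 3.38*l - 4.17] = -8.34*l^2 + 3.4*l - 3.38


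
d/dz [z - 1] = 1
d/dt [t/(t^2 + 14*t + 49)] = (7 - t)/(t^3 + 21*t^2 + 147*t + 343)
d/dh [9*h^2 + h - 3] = 18*h + 1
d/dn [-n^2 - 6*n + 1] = -2*n - 6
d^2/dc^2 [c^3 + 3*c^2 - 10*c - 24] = 6*c + 6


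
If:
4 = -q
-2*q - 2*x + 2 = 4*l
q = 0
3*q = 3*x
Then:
No Solution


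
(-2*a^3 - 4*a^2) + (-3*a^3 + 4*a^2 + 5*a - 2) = -5*a^3 + 5*a - 2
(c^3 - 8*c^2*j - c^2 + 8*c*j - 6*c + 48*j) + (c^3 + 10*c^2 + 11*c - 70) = 2*c^3 - 8*c^2*j + 9*c^2 + 8*c*j + 5*c + 48*j - 70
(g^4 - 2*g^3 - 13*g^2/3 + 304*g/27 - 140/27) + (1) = g^4 - 2*g^3 - 13*g^2/3 + 304*g/27 - 113/27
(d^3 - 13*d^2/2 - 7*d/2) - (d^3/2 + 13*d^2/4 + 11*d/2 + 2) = d^3/2 - 39*d^2/4 - 9*d - 2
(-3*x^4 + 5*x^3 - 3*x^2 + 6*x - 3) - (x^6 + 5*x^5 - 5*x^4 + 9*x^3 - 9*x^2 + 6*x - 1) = -x^6 - 5*x^5 + 2*x^4 - 4*x^3 + 6*x^2 - 2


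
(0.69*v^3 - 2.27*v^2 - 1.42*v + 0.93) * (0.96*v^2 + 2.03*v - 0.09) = 0.6624*v^5 - 0.7785*v^4 - 6.0334*v^3 - 1.7855*v^2 + 2.0157*v - 0.0837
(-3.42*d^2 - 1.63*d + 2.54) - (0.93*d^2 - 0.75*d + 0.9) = -4.35*d^2 - 0.88*d + 1.64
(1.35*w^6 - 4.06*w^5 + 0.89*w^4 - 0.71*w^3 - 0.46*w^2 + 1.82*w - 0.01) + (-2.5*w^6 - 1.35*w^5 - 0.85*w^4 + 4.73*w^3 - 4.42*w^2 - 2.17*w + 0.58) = -1.15*w^6 - 5.41*w^5 + 0.04*w^4 + 4.02*w^3 - 4.88*w^2 - 0.35*w + 0.57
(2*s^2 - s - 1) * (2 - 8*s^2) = -16*s^4 + 8*s^3 + 12*s^2 - 2*s - 2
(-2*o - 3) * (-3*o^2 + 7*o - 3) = 6*o^3 - 5*o^2 - 15*o + 9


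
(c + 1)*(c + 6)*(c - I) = c^3 + 7*c^2 - I*c^2 + 6*c - 7*I*c - 6*I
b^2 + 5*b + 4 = (b + 1)*(b + 4)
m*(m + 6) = m^2 + 6*m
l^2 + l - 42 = (l - 6)*(l + 7)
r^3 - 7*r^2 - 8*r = r*(r - 8)*(r + 1)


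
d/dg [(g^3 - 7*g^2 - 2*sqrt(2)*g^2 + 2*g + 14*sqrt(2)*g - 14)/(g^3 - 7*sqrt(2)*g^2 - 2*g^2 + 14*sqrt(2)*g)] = (-5*sqrt(2)*g^4 + 5*g^4 - 4*g^3 - 56*sqrt(2)*g^2 + 186*g^2 - 196*sqrt(2)*g - 56*g + 196*sqrt(2))/(g^2*(g^4 - 14*sqrt(2)*g^3 - 4*g^3 + 56*sqrt(2)*g^2 + 102*g^2 - 392*g - 56*sqrt(2)*g + 392))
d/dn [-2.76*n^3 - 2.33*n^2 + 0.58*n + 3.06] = -8.28*n^2 - 4.66*n + 0.58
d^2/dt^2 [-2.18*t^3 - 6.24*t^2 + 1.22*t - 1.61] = -13.08*t - 12.48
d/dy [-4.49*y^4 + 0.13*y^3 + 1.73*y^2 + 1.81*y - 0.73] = -17.96*y^3 + 0.39*y^2 + 3.46*y + 1.81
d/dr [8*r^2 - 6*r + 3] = 16*r - 6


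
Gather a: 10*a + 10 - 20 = 10*a - 10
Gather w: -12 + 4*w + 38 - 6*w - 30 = -2*w - 4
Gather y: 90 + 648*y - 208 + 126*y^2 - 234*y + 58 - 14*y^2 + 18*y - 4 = 112*y^2 + 432*y - 64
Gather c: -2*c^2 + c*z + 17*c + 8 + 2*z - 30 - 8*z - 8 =-2*c^2 + c*(z + 17) - 6*z - 30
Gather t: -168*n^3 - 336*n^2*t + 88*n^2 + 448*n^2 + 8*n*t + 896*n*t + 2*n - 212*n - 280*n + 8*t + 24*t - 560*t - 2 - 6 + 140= -168*n^3 + 536*n^2 - 490*n + t*(-336*n^2 + 904*n - 528) + 132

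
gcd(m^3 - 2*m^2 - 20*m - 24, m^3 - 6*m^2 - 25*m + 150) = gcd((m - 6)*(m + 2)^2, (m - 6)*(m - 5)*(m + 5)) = m - 6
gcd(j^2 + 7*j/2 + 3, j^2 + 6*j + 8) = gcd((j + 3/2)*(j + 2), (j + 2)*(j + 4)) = j + 2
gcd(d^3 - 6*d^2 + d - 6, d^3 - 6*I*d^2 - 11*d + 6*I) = d - I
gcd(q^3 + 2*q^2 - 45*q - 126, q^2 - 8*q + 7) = q - 7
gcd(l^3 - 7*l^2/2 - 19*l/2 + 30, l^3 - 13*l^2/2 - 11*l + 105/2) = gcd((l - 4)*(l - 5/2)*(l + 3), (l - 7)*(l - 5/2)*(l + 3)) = l^2 + l/2 - 15/2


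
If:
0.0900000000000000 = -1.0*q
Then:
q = -0.09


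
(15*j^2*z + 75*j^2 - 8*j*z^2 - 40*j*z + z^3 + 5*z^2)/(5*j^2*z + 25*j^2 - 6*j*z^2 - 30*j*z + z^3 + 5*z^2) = (-3*j + z)/(-j + z)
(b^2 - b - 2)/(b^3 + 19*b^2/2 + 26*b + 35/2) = 2*(b - 2)/(2*b^2 + 17*b + 35)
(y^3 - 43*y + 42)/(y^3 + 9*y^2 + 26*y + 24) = (y^3 - 43*y + 42)/(y^3 + 9*y^2 + 26*y + 24)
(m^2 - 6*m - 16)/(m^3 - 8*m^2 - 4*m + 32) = 1/(m - 2)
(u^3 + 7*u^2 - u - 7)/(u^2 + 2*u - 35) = (u^2 - 1)/(u - 5)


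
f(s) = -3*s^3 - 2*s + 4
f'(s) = -9*s^2 - 2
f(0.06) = 3.88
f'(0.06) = -2.03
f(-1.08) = 9.94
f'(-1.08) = -12.50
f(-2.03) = 33.16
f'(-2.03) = -39.09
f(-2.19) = 39.89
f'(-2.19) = -45.16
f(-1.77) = 24.18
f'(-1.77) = -30.20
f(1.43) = -7.63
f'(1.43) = -20.40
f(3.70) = -155.36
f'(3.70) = -125.21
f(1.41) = -7.23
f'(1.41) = -19.89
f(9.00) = -2201.00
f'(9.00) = -731.00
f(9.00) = -2201.00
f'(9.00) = -731.00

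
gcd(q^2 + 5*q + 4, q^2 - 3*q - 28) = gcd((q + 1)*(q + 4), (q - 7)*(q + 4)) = q + 4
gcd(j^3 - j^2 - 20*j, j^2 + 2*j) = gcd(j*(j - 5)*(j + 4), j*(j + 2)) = j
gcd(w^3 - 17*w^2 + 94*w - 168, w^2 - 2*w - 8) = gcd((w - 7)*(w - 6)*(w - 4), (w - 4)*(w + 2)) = w - 4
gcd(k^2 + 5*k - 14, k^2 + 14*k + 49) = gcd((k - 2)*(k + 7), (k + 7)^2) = k + 7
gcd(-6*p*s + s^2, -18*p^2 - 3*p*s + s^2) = 6*p - s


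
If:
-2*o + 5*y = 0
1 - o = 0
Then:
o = 1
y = 2/5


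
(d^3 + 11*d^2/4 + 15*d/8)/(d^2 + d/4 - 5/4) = d*(2*d + 3)/(2*(d - 1))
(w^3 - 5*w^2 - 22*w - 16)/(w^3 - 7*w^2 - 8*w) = (w + 2)/w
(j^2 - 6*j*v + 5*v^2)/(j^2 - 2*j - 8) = (-j^2 + 6*j*v - 5*v^2)/(-j^2 + 2*j + 8)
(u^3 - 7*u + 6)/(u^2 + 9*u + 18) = (u^2 - 3*u + 2)/(u + 6)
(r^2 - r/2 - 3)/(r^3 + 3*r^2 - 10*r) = (r + 3/2)/(r*(r + 5))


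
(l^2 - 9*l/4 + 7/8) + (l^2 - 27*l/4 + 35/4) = 2*l^2 - 9*l + 77/8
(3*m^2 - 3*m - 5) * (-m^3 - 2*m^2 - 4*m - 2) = -3*m^5 - 3*m^4 - m^3 + 16*m^2 + 26*m + 10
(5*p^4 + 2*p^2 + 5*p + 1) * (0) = 0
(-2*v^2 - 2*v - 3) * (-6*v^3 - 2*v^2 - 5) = 12*v^5 + 16*v^4 + 22*v^3 + 16*v^2 + 10*v + 15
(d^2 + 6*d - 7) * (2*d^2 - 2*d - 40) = 2*d^4 + 10*d^3 - 66*d^2 - 226*d + 280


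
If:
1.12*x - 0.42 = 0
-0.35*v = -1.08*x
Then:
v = 1.16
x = 0.38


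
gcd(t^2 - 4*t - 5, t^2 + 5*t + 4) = t + 1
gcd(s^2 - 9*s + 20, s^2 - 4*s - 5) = s - 5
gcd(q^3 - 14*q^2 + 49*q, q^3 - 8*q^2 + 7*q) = q^2 - 7*q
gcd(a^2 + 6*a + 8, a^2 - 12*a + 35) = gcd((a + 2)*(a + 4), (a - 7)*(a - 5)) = 1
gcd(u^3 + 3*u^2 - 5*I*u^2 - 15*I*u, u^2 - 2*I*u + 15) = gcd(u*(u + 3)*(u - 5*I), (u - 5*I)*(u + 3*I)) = u - 5*I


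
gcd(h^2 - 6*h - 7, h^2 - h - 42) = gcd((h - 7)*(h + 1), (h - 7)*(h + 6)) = h - 7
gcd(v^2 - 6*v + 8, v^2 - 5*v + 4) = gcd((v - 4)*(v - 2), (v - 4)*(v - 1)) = v - 4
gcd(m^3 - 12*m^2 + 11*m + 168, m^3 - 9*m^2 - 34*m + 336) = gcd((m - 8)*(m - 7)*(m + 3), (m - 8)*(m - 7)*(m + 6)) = m^2 - 15*m + 56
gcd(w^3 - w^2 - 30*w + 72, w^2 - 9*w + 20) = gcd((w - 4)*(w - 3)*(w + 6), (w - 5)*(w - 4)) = w - 4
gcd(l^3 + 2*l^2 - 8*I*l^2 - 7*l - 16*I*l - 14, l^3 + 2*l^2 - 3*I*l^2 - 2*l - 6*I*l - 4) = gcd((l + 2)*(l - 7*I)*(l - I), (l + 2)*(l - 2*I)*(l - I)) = l^2 + l*(2 - I) - 2*I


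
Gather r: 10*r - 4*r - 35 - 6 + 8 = 6*r - 33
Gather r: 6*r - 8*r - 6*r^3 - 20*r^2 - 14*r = -6*r^3 - 20*r^2 - 16*r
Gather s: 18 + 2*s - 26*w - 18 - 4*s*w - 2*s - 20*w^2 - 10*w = -4*s*w - 20*w^2 - 36*w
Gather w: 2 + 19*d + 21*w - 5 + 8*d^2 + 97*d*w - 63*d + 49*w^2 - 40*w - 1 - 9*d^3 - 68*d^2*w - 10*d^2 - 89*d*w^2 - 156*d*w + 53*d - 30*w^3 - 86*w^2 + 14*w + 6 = -9*d^3 - 2*d^2 + 9*d - 30*w^3 + w^2*(-89*d - 37) + w*(-68*d^2 - 59*d - 5) + 2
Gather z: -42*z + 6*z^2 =6*z^2 - 42*z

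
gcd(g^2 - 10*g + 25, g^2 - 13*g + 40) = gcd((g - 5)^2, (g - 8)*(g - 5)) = g - 5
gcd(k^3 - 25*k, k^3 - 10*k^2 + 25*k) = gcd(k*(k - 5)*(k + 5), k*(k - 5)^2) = k^2 - 5*k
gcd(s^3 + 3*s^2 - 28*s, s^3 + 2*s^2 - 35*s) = s^2 + 7*s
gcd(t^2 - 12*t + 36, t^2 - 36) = t - 6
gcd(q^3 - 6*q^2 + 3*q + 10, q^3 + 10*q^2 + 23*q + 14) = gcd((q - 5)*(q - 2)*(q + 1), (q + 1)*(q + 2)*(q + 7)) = q + 1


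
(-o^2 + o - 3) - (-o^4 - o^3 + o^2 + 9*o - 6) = o^4 + o^3 - 2*o^2 - 8*o + 3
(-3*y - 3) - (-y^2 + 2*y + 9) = y^2 - 5*y - 12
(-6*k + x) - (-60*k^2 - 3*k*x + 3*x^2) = 60*k^2 + 3*k*x - 6*k - 3*x^2 + x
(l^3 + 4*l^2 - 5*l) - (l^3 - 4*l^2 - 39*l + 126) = 8*l^2 + 34*l - 126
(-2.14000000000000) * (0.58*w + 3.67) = -1.2412*w - 7.8538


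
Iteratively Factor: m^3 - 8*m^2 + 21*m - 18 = (m - 3)*(m^2 - 5*m + 6) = (m - 3)^2*(m - 2)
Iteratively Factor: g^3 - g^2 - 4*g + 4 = (g - 1)*(g^2 - 4) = (g - 2)*(g - 1)*(g + 2)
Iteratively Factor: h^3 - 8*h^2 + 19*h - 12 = (h - 1)*(h^2 - 7*h + 12) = (h - 4)*(h - 1)*(h - 3)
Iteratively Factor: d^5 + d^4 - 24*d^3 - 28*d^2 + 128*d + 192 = (d + 2)*(d^4 - d^3 - 22*d^2 + 16*d + 96) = (d - 4)*(d + 2)*(d^3 + 3*d^2 - 10*d - 24) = (d - 4)*(d + 2)*(d + 4)*(d^2 - d - 6) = (d - 4)*(d - 3)*(d + 2)*(d + 4)*(d + 2)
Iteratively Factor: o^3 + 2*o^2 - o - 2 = (o + 2)*(o^2 - 1) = (o + 1)*(o + 2)*(o - 1)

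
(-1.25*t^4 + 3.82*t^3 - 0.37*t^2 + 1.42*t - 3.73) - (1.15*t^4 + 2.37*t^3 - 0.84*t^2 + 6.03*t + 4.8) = -2.4*t^4 + 1.45*t^3 + 0.47*t^2 - 4.61*t - 8.53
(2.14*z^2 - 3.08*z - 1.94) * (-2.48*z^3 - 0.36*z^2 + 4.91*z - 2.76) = -5.3072*z^5 + 6.868*z^4 + 16.4274*z^3 - 20.3308*z^2 - 1.0246*z + 5.3544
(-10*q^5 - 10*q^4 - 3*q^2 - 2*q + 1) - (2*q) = -10*q^5 - 10*q^4 - 3*q^2 - 4*q + 1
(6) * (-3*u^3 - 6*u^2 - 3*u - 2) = -18*u^3 - 36*u^2 - 18*u - 12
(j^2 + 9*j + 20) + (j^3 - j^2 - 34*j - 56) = j^3 - 25*j - 36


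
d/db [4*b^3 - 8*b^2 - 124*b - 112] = 12*b^2 - 16*b - 124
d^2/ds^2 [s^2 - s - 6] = 2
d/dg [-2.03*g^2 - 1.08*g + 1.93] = -4.06*g - 1.08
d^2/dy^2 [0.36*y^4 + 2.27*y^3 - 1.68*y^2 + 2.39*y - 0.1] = 4.32*y^2 + 13.62*y - 3.36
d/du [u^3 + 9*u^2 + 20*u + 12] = 3*u^2 + 18*u + 20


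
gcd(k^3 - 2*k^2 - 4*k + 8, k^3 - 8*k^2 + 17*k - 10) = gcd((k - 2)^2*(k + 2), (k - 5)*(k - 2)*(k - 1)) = k - 2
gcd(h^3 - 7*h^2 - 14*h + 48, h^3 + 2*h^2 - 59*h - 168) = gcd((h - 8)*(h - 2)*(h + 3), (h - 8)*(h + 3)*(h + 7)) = h^2 - 5*h - 24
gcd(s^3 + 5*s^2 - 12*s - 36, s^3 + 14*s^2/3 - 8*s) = s + 6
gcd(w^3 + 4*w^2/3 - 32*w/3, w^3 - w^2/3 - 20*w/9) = w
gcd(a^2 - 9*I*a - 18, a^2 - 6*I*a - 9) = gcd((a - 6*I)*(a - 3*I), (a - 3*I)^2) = a - 3*I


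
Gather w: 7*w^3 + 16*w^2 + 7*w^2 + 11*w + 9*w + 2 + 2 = 7*w^3 + 23*w^2 + 20*w + 4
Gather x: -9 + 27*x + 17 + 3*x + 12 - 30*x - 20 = 0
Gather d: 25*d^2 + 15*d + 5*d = 25*d^2 + 20*d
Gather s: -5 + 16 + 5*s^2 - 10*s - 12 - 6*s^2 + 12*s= -s^2 + 2*s - 1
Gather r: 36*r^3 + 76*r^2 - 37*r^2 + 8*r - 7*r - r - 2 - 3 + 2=36*r^3 + 39*r^2 - 3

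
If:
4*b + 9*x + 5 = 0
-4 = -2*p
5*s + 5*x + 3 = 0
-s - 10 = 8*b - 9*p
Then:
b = 181/190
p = 2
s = 36/95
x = -93/95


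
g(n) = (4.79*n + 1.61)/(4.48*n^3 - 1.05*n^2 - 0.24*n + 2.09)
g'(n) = (4.79*n + 1.61)*(-13.44*n^2 + 2.1*n + 0.24)/(4.48*n^3 - 1.05*n^2 - 0.24*n + 2.09)^2 + 4.79/(4.48*n^3 - 1.05*n^2 - 0.24*n + 2.09)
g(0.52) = 1.77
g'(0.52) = 0.31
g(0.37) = 1.62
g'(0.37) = 1.66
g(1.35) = 0.74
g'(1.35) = -1.02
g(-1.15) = 0.67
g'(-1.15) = 1.46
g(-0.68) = -4.59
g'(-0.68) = 107.94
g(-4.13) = 0.05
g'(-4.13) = 0.03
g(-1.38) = 0.44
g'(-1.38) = 0.67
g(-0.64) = -2.28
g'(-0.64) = 31.05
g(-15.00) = 0.00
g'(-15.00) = 0.00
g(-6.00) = 0.03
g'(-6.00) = 0.01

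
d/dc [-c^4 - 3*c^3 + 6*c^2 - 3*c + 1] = -4*c^3 - 9*c^2 + 12*c - 3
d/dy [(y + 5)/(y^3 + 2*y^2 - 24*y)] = (y*(y^2 + 2*y - 24) - (y + 5)*(3*y^2 + 4*y - 24))/(y^2*(y^2 + 2*y - 24)^2)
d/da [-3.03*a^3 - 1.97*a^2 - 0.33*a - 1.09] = -9.09*a^2 - 3.94*a - 0.33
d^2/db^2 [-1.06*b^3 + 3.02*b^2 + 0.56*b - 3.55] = 6.04 - 6.36*b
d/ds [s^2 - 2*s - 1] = 2*s - 2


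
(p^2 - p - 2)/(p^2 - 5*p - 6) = (p - 2)/(p - 6)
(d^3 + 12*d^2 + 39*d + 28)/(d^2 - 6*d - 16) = (d^3 + 12*d^2 + 39*d + 28)/(d^2 - 6*d - 16)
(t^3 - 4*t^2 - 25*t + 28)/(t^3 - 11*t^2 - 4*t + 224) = (t - 1)/(t - 8)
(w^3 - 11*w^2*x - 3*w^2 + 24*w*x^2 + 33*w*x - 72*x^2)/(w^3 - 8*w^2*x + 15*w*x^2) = (-w^2 + 8*w*x + 3*w - 24*x)/(w*(-w + 5*x))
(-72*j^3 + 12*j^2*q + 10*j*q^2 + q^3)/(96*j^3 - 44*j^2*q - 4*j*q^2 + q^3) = (6*j + q)/(-8*j + q)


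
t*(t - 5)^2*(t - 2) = t^4 - 12*t^3 + 45*t^2 - 50*t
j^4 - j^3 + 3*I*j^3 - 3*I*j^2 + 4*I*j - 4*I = (j - 1)*(j - I)*(j + 2*I)^2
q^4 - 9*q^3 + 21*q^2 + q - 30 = (q - 5)*(q - 3)*(q - 2)*(q + 1)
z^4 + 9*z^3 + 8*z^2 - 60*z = z*(z - 2)*(z + 5)*(z + 6)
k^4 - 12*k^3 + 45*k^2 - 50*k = k*(k - 5)^2*(k - 2)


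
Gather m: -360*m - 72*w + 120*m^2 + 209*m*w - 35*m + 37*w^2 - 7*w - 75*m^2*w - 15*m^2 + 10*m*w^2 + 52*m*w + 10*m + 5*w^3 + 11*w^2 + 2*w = m^2*(105 - 75*w) + m*(10*w^2 + 261*w - 385) + 5*w^3 + 48*w^2 - 77*w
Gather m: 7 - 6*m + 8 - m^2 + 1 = -m^2 - 6*m + 16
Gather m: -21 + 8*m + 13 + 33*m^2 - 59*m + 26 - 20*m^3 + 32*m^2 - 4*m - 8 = -20*m^3 + 65*m^2 - 55*m + 10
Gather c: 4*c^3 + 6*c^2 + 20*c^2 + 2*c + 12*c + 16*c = 4*c^3 + 26*c^2 + 30*c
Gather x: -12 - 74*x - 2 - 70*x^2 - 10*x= -70*x^2 - 84*x - 14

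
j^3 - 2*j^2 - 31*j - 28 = (j - 7)*(j + 1)*(j + 4)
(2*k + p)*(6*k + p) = 12*k^2 + 8*k*p + p^2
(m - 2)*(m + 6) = m^2 + 4*m - 12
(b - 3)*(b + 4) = b^2 + b - 12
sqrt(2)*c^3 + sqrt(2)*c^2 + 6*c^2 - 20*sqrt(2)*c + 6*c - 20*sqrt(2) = (c - 2*sqrt(2))*(c + 5*sqrt(2))*(sqrt(2)*c + sqrt(2))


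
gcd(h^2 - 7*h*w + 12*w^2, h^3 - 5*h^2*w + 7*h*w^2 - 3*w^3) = -h + 3*w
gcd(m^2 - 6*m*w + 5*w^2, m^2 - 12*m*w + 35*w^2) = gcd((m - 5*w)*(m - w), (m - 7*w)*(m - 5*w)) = -m + 5*w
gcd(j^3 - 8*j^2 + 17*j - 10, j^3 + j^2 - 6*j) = j - 2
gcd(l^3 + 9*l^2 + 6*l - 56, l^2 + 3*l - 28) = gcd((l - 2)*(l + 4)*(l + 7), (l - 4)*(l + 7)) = l + 7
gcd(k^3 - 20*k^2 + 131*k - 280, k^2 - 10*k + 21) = k - 7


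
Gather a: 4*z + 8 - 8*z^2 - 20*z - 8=-8*z^2 - 16*z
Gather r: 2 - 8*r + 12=14 - 8*r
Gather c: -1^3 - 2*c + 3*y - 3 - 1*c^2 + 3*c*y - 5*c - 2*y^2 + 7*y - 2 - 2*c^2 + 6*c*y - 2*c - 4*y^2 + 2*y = -3*c^2 + c*(9*y - 9) - 6*y^2 + 12*y - 6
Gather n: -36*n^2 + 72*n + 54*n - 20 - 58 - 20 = -36*n^2 + 126*n - 98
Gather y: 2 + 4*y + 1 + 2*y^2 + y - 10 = 2*y^2 + 5*y - 7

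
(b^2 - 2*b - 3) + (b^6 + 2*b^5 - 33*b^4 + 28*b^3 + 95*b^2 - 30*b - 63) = b^6 + 2*b^5 - 33*b^4 + 28*b^3 + 96*b^2 - 32*b - 66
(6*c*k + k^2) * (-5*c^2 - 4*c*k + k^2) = -30*c^3*k - 29*c^2*k^2 + 2*c*k^3 + k^4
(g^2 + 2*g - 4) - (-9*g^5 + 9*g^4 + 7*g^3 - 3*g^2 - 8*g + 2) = 9*g^5 - 9*g^4 - 7*g^3 + 4*g^2 + 10*g - 6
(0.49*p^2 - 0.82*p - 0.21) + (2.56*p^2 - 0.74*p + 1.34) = 3.05*p^2 - 1.56*p + 1.13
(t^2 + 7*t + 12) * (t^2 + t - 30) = t^4 + 8*t^3 - 11*t^2 - 198*t - 360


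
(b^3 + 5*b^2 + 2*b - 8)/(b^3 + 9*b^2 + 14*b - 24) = (b + 2)/(b + 6)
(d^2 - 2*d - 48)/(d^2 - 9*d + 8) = (d + 6)/(d - 1)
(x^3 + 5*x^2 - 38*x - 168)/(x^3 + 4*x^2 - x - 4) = (x^2 + x - 42)/(x^2 - 1)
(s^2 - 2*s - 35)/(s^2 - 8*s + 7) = (s + 5)/(s - 1)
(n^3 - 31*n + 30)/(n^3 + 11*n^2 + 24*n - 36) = (n - 5)/(n + 6)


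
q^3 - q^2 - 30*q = q*(q - 6)*(q + 5)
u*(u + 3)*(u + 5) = u^3 + 8*u^2 + 15*u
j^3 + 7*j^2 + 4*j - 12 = (j - 1)*(j + 2)*(j + 6)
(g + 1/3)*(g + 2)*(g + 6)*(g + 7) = g^4 + 46*g^3/3 + 73*g^2 + 320*g/3 + 28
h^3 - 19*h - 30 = (h - 5)*(h + 2)*(h + 3)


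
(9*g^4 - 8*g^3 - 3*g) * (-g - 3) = -9*g^5 - 19*g^4 + 24*g^3 + 3*g^2 + 9*g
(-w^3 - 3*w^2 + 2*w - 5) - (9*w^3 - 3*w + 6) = -10*w^3 - 3*w^2 + 5*w - 11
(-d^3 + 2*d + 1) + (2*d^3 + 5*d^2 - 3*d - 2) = d^3 + 5*d^2 - d - 1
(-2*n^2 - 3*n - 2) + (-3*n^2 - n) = -5*n^2 - 4*n - 2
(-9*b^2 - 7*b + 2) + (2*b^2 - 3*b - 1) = -7*b^2 - 10*b + 1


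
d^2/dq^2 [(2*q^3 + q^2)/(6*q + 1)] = 2*(72*q^3 + 36*q^2 + 6*q + 1)/(216*q^3 + 108*q^2 + 18*q + 1)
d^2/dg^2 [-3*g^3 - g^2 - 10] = -18*g - 2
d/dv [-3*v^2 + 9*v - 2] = 9 - 6*v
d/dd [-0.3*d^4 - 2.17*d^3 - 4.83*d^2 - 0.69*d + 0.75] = -1.2*d^3 - 6.51*d^2 - 9.66*d - 0.69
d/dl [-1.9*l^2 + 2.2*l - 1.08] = 2.2 - 3.8*l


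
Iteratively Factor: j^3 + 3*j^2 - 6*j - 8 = (j - 2)*(j^2 + 5*j + 4) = (j - 2)*(j + 4)*(j + 1)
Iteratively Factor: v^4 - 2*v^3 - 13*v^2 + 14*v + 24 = (v + 3)*(v^3 - 5*v^2 + 2*v + 8) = (v + 1)*(v + 3)*(v^2 - 6*v + 8) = (v - 4)*(v + 1)*(v + 3)*(v - 2)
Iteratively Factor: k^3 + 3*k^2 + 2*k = (k + 1)*(k^2 + 2*k) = (k + 1)*(k + 2)*(k)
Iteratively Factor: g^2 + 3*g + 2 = (g + 2)*(g + 1)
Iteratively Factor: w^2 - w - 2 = (w + 1)*(w - 2)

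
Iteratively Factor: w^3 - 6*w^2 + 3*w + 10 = (w - 5)*(w^2 - w - 2) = (w - 5)*(w + 1)*(w - 2)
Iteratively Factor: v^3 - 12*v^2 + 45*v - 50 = (v - 5)*(v^2 - 7*v + 10) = (v - 5)^2*(v - 2)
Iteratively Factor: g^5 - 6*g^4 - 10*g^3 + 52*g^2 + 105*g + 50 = (g - 5)*(g^4 - g^3 - 15*g^2 - 23*g - 10) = (g - 5)*(g + 1)*(g^3 - 2*g^2 - 13*g - 10) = (g - 5)^2*(g + 1)*(g^2 + 3*g + 2) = (g - 5)^2*(g + 1)^2*(g + 2)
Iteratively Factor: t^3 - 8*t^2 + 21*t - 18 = (t - 3)*(t^2 - 5*t + 6) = (t - 3)^2*(t - 2)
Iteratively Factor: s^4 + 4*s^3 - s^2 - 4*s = (s)*(s^3 + 4*s^2 - s - 4) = s*(s + 1)*(s^2 + 3*s - 4) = s*(s + 1)*(s + 4)*(s - 1)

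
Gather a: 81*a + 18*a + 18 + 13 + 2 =99*a + 33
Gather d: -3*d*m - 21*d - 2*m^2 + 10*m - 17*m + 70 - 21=d*(-3*m - 21) - 2*m^2 - 7*m + 49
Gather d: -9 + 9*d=9*d - 9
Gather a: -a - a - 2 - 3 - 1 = -2*a - 6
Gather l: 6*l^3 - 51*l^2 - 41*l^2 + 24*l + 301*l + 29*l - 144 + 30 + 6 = 6*l^3 - 92*l^2 + 354*l - 108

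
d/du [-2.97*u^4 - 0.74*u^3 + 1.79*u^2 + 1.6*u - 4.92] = -11.88*u^3 - 2.22*u^2 + 3.58*u + 1.6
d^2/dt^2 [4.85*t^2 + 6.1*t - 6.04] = 9.70000000000000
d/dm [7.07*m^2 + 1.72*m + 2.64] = 14.14*m + 1.72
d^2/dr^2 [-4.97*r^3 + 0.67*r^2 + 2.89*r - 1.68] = 1.34 - 29.82*r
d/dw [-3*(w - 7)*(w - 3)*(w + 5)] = -9*w^2 + 30*w + 87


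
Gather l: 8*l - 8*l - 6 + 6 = 0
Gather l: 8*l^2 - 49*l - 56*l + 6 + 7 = 8*l^2 - 105*l + 13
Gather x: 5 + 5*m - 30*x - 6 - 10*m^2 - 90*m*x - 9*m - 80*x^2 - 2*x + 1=-10*m^2 - 4*m - 80*x^2 + x*(-90*m - 32)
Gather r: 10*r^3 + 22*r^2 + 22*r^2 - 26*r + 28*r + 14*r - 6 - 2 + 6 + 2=10*r^3 + 44*r^2 + 16*r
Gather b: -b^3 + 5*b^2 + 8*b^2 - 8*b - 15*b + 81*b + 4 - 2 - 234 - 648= -b^3 + 13*b^2 + 58*b - 880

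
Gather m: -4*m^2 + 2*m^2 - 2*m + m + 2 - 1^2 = -2*m^2 - m + 1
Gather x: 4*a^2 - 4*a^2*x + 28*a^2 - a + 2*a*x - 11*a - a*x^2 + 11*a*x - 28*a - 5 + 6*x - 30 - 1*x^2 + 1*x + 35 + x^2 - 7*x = 32*a^2 - a*x^2 - 40*a + x*(-4*a^2 + 13*a)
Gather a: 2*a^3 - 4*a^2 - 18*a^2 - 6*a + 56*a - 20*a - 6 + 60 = 2*a^3 - 22*a^2 + 30*a + 54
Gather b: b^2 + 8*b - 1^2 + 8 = b^2 + 8*b + 7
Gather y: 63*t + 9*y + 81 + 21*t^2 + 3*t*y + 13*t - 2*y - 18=21*t^2 + 76*t + y*(3*t + 7) + 63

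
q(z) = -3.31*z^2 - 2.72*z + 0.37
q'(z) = -6.62*z - 2.72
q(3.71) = -55.28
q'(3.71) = -27.28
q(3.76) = -56.65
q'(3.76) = -27.61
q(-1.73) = -4.83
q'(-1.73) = 8.73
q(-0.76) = 0.53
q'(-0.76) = 2.31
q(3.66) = -53.92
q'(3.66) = -26.95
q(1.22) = -7.88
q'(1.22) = -10.80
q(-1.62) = -3.91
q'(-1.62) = 8.00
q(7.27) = -194.35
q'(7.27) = -50.85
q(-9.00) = -243.26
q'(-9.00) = 56.86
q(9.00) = -292.22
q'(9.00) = -62.30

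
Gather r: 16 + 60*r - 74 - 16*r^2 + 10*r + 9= -16*r^2 + 70*r - 49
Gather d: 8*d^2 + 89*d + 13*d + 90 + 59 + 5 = 8*d^2 + 102*d + 154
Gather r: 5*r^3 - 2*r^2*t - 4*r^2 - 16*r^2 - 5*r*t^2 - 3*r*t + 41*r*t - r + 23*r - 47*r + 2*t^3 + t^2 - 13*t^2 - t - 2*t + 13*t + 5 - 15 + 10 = 5*r^3 + r^2*(-2*t - 20) + r*(-5*t^2 + 38*t - 25) + 2*t^3 - 12*t^2 + 10*t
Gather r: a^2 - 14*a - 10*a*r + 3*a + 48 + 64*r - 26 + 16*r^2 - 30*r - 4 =a^2 - 11*a + 16*r^2 + r*(34 - 10*a) + 18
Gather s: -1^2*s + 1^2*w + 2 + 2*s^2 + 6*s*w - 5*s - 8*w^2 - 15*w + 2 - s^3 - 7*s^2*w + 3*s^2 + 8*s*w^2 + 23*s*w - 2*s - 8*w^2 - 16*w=-s^3 + s^2*(5 - 7*w) + s*(8*w^2 + 29*w - 8) - 16*w^2 - 30*w + 4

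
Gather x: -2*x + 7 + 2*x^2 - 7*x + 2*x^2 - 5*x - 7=4*x^2 - 14*x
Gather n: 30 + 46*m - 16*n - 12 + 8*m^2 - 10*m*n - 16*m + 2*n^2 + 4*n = 8*m^2 + 30*m + 2*n^2 + n*(-10*m - 12) + 18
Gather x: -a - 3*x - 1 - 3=-a - 3*x - 4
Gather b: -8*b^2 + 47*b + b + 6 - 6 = -8*b^2 + 48*b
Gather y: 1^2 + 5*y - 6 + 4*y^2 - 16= 4*y^2 + 5*y - 21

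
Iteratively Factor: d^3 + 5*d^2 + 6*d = (d)*(d^2 + 5*d + 6) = d*(d + 2)*(d + 3)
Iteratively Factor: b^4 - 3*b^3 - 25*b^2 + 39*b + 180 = (b - 4)*(b^3 + b^2 - 21*b - 45) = (b - 5)*(b - 4)*(b^2 + 6*b + 9) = (b - 5)*(b - 4)*(b + 3)*(b + 3)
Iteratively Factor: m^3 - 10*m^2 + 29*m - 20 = (m - 5)*(m^2 - 5*m + 4) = (m - 5)*(m - 4)*(m - 1)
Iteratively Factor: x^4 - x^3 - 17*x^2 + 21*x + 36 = (x - 3)*(x^3 + 2*x^2 - 11*x - 12) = (x - 3)^2*(x^2 + 5*x + 4) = (x - 3)^2*(x + 1)*(x + 4)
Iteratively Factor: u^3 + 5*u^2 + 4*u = (u + 4)*(u^2 + u) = u*(u + 4)*(u + 1)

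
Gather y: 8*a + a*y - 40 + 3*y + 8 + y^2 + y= 8*a + y^2 + y*(a + 4) - 32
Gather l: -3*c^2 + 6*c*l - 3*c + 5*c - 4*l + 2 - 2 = -3*c^2 + 2*c + l*(6*c - 4)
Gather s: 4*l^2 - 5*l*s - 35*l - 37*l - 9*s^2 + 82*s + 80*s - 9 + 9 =4*l^2 - 72*l - 9*s^2 + s*(162 - 5*l)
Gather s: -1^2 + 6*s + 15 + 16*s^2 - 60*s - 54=16*s^2 - 54*s - 40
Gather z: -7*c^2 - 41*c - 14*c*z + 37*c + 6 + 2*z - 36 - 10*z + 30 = -7*c^2 - 4*c + z*(-14*c - 8)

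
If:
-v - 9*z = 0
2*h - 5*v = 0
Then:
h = -45*z/2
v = -9*z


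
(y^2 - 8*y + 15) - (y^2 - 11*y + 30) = 3*y - 15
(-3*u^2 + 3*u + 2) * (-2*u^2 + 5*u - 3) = 6*u^4 - 21*u^3 + 20*u^2 + u - 6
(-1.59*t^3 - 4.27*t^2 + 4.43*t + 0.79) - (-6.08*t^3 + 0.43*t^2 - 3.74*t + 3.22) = 4.49*t^3 - 4.7*t^2 + 8.17*t - 2.43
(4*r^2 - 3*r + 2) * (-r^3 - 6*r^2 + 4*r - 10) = -4*r^5 - 21*r^4 + 32*r^3 - 64*r^2 + 38*r - 20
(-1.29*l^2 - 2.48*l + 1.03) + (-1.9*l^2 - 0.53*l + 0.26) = -3.19*l^2 - 3.01*l + 1.29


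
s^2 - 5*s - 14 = (s - 7)*(s + 2)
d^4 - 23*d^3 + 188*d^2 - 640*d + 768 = (d - 8)^2*(d - 4)*(d - 3)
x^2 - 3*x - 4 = (x - 4)*(x + 1)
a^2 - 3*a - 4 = (a - 4)*(a + 1)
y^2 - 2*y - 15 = (y - 5)*(y + 3)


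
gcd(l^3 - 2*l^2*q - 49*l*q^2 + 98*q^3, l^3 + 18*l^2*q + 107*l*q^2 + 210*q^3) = l + 7*q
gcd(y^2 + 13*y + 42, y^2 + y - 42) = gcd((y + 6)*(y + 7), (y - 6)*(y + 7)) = y + 7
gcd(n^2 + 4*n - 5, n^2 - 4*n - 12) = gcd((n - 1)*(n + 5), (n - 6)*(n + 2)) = 1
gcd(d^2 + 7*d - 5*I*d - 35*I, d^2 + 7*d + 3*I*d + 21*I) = d + 7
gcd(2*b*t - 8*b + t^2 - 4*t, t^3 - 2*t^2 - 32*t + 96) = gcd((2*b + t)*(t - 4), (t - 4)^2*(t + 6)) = t - 4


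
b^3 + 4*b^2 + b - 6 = (b - 1)*(b + 2)*(b + 3)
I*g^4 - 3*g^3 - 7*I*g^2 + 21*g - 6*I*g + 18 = (g - 3)*(g + 2)*(g + 3*I)*(I*g + I)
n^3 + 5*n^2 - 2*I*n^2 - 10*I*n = n*(n + 5)*(n - 2*I)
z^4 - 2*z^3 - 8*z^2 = z^2*(z - 4)*(z + 2)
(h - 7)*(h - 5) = h^2 - 12*h + 35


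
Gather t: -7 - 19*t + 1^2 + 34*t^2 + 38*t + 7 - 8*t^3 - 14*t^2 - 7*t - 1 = -8*t^3 + 20*t^2 + 12*t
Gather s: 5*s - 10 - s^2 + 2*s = -s^2 + 7*s - 10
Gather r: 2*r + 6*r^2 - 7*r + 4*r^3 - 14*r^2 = 4*r^3 - 8*r^2 - 5*r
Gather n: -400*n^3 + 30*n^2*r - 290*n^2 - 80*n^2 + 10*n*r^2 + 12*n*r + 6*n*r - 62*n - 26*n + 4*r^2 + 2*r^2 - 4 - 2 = -400*n^3 + n^2*(30*r - 370) + n*(10*r^2 + 18*r - 88) + 6*r^2 - 6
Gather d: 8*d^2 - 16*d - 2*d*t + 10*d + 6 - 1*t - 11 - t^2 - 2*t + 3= 8*d^2 + d*(-2*t - 6) - t^2 - 3*t - 2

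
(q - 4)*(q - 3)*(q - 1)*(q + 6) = q^4 - 2*q^3 - 29*q^2 + 102*q - 72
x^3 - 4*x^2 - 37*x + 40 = (x - 8)*(x - 1)*(x + 5)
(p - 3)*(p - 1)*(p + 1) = p^3 - 3*p^2 - p + 3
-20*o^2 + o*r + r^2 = (-4*o + r)*(5*o + r)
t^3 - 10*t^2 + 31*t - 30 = (t - 5)*(t - 3)*(t - 2)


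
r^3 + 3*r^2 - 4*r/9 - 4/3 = (r - 2/3)*(r + 2/3)*(r + 3)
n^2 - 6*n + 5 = (n - 5)*(n - 1)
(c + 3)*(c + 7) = c^2 + 10*c + 21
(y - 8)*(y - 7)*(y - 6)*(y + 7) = y^4 - 14*y^3 - y^2 + 686*y - 2352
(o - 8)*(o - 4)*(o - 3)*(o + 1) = o^4 - 14*o^3 + 53*o^2 - 28*o - 96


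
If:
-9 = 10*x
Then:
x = -9/10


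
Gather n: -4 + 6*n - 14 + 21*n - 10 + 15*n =42*n - 28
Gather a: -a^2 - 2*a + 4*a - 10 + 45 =-a^2 + 2*a + 35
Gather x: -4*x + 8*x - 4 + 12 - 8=4*x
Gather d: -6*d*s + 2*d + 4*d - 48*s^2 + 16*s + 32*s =d*(6 - 6*s) - 48*s^2 + 48*s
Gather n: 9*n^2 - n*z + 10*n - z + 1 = 9*n^2 + n*(10 - z) - z + 1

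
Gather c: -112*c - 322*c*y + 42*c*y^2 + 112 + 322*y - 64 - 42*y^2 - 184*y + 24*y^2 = c*(42*y^2 - 322*y - 112) - 18*y^2 + 138*y + 48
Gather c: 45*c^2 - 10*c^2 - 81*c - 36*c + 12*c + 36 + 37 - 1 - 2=35*c^2 - 105*c + 70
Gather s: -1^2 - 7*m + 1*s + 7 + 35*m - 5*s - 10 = 28*m - 4*s - 4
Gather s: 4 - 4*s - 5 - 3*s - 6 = -7*s - 7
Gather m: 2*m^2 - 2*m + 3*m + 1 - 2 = 2*m^2 + m - 1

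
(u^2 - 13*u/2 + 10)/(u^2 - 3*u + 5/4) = 2*(u - 4)/(2*u - 1)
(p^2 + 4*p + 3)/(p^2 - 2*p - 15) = (p + 1)/(p - 5)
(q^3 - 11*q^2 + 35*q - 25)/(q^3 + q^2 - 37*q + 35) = (q - 5)/(q + 7)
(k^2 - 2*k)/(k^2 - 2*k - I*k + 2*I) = k/(k - I)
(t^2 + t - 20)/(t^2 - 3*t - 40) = (t - 4)/(t - 8)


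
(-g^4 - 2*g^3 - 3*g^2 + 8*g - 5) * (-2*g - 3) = 2*g^5 + 7*g^4 + 12*g^3 - 7*g^2 - 14*g + 15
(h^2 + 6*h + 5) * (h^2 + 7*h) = h^4 + 13*h^3 + 47*h^2 + 35*h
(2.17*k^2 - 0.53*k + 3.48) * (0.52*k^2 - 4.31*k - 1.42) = 1.1284*k^4 - 9.6283*k^3 + 1.0125*k^2 - 14.2462*k - 4.9416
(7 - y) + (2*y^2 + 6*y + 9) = 2*y^2 + 5*y + 16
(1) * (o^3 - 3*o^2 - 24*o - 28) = o^3 - 3*o^2 - 24*o - 28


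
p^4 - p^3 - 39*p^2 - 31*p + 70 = (p - 7)*(p - 1)*(p + 2)*(p + 5)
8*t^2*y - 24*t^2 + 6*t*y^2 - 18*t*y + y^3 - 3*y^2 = (2*t + y)*(4*t + y)*(y - 3)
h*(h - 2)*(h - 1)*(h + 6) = h^4 + 3*h^3 - 16*h^2 + 12*h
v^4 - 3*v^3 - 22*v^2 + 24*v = v*(v - 6)*(v - 1)*(v + 4)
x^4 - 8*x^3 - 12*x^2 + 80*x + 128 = (x - 8)*(x - 4)*(x + 2)^2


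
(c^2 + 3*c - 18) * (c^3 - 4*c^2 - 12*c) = c^5 - c^4 - 42*c^3 + 36*c^2 + 216*c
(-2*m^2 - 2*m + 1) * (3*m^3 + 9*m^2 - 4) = -6*m^5 - 24*m^4 - 15*m^3 + 17*m^2 + 8*m - 4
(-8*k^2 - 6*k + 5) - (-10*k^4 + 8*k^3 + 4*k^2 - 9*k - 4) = 10*k^4 - 8*k^3 - 12*k^2 + 3*k + 9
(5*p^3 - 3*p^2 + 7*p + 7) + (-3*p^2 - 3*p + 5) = 5*p^3 - 6*p^2 + 4*p + 12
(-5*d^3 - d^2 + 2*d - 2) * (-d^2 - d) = 5*d^5 + 6*d^4 - d^3 + 2*d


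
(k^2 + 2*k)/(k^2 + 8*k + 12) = k/(k + 6)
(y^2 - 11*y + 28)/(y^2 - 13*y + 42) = (y - 4)/(y - 6)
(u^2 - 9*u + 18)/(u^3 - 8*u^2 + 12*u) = (u - 3)/(u*(u - 2))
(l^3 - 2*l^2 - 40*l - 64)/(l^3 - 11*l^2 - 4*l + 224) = (l + 2)/(l - 7)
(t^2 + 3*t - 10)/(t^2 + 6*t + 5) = (t - 2)/(t + 1)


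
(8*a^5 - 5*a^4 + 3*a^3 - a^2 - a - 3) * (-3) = -24*a^5 + 15*a^4 - 9*a^3 + 3*a^2 + 3*a + 9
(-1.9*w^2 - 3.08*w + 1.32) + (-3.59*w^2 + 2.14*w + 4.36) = -5.49*w^2 - 0.94*w + 5.68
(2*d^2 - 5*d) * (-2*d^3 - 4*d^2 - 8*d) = -4*d^5 + 2*d^4 + 4*d^3 + 40*d^2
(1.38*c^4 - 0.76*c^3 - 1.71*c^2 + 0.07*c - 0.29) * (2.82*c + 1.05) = 3.8916*c^5 - 0.6942*c^4 - 5.6202*c^3 - 1.5981*c^2 - 0.7443*c - 0.3045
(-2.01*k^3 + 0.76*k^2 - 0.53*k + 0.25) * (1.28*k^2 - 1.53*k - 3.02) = -2.5728*k^5 + 4.0481*k^4 + 4.229*k^3 - 1.1643*k^2 + 1.2181*k - 0.755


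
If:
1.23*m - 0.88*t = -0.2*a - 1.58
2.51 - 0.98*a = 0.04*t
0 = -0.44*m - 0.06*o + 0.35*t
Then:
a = 2.56122448979592 - 0.0408163265306122*t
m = 0.722083955533433*t - 1.70101211216194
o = 0.538050992754825*t + 12.4740888225209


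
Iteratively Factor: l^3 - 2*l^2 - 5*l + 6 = (l - 3)*(l^2 + l - 2) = (l - 3)*(l + 2)*(l - 1)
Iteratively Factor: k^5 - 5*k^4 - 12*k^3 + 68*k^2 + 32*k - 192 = (k - 2)*(k^4 - 3*k^3 - 18*k^2 + 32*k + 96) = (k - 4)*(k - 2)*(k^3 + k^2 - 14*k - 24) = (k - 4)^2*(k - 2)*(k^2 + 5*k + 6) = (k - 4)^2*(k - 2)*(k + 3)*(k + 2)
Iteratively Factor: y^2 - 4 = (y - 2)*(y + 2)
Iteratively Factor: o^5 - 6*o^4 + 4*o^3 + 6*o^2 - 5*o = (o - 1)*(o^4 - 5*o^3 - o^2 + 5*o) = (o - 1)*(o + 1)*(o^3 - 6*o^2 + 5*o) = o*(o - 1)*(o + 1)*(o^2 - 6*o + 5) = o*(o - 1)^2*(o + 1)*(o - 5)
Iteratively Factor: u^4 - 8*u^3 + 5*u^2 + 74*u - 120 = (u - 5)*(u^3 - 3*u^2 - 10*u + 24) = (u - 5)*(u - 2)*(u^2 - u - 12) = (u - 5)*(u - 2)*(u + 3)*(u - 4)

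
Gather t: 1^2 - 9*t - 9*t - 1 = -18*t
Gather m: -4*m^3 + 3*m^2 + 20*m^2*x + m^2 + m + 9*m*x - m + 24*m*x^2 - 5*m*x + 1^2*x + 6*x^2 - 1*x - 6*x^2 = -4*m^3 + m^2*(20*x + 4) + m*(24*x^2 + 4*x)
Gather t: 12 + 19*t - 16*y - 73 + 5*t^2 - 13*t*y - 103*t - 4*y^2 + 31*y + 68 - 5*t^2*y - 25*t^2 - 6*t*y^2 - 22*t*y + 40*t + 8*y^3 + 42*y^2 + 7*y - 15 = t^2*(-5*y - 20) + t*(-6*y^2 - 35*y - 44) + 8*y^3 + 38*y^2 + 22*y - 8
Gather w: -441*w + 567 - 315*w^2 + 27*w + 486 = -315*w^2 - 414*w + 1053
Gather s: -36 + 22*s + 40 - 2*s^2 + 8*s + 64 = -2*s^2 + 30*s + 68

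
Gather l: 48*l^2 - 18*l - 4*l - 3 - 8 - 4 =48*l^2 - 22*l - 15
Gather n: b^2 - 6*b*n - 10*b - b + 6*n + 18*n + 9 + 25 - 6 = b^2 - 11*b + n*(24 - 6*b) + 28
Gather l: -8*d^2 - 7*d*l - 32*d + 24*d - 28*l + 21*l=-8*d^2 - 8*d + l*(-7*d - 7)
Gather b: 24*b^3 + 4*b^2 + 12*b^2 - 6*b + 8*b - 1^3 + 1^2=24*b^3 + 16*b^2 + 2*b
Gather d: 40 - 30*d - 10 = 30 - 30*d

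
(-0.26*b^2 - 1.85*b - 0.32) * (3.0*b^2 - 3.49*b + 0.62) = -0.78*b^4 - 4.6426*b^3 + 5.3353*b^2 - 0.0302*b - 0.1984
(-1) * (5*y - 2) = 2 - 5*y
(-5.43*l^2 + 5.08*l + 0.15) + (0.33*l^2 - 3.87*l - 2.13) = -5.1*l^2 + 1.21*l - 1.98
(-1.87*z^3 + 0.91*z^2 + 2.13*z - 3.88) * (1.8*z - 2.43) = -3.366*z^4 + 6.1821*z^3 + 1.6227*z^2 - 12.1599*z + 9.4284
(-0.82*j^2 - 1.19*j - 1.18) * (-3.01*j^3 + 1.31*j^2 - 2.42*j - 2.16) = 2.4682*j^5 + 2.5077*j^4 + 3.9773*j^3 + 3.1052*j^2 + 5.426*j + 2.5488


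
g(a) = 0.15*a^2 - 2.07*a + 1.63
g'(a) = 0.3*a - 2.07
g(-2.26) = 7.07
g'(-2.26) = -2.75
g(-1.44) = 4.92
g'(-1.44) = -2.50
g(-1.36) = 4.72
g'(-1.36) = -2.48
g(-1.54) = 5.17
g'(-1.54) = -2.53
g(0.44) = 0.75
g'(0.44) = -1.94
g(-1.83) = 5.92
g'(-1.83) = -2.62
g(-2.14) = 6.75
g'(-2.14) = -2.71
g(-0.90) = 3.61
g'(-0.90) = -2.34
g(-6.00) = 19.45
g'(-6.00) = -3.87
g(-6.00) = 19.45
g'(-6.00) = -3.87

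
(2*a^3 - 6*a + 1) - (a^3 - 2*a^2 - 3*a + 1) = a^3 + 2*a^2 - 3*a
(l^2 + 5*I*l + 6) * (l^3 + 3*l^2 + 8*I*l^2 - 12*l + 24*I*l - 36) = l^5 + 3*l^4 + 13*I*l^4 - 46*l^3 + 39*I*l^3 - 138*l^2 - 12*I*l^2 - 72*l - 36*I*l - 216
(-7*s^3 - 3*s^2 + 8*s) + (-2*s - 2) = -7*s^3 - 3*s^2 + 6*s - 2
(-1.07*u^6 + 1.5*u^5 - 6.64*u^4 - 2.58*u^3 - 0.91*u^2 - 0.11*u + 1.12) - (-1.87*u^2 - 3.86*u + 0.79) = -1.07*u^6 + 1.5*u^5 - 6.64*u^4 - 2.58*u^3 + 0.96*u^2 + 3.75*u + 0.33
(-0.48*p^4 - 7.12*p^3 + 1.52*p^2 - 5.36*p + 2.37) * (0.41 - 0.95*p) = 0.456*p^5 + 6.5672*p^4 - 4.3632*p^3 + 5.7152*p^2 - 4.4491*p + 0.9717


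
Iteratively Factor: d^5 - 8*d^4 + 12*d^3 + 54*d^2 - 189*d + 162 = (d - 3)*(d^4 - 5*d^3 - 3*d^2 + 45*d - 54) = (d - 3)^2*(d^3 - 2*d^2 - 9*d + 18) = (d - 3)^2*(d + 3)*(d^2 - 5*d + 6) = (d - 3)^2*(d - 2)*(d + 3)*(d - 3)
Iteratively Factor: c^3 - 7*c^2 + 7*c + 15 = (c - 5)*(c^2 - 2*c - 3) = (c - 5)*(c - 3)*(c + 1)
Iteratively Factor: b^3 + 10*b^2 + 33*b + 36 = (b + 3)*(b^2 + 7*b + 12) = (b + 3)*(b + 4)*(b + 3)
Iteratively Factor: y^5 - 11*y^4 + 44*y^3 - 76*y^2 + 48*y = (y - 2)*(y^4 - 9*y^3 + 26*y^2 - 24*y) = (y - 3)*(y - 2)*(y^3 - 6*y^2 + 8*y) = y*(y - 3)*(y - 2)*(y^2 - 6*y + 8) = y*(y - 3)*(y - 2)^2*(y - 4)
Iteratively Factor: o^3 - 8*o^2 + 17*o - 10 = (o - 5)*(o^2 - 3*o + 2) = (o - 5)*(o - 2)*(o - 1)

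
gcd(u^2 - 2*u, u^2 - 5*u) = u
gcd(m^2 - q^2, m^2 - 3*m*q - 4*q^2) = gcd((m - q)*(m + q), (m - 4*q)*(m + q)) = m + q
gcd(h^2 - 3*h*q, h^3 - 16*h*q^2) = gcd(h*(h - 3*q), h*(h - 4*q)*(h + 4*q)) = h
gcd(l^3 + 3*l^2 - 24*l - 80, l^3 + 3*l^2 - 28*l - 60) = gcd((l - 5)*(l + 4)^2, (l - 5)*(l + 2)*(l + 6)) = l - 5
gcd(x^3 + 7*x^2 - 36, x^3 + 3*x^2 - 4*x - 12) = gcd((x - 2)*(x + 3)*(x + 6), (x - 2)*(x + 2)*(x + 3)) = x^2 + x - 6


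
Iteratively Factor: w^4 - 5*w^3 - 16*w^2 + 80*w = (w - 5)*(w^3 - 16*w) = (w - 5)*(w - 4)*(w^2 + 4*w) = (w - 5)*(w - 4)*(w + 4)*(w)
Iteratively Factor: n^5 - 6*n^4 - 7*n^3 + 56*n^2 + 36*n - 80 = (n - 1)*(n^4 - 5*n^3 - 12*n^2 + 44*n + 80) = (n - 1)*(n + 2)*(n^3 - 7*n^2 + 2*n + 40) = (n - 4)*(n - 1)*(n + 2)*(n^2 - 3*n - 10) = (n - 5)*(n - 4)*(n - 1)*(n + 2)*(n + 2)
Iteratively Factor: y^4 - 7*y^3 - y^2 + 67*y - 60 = (y - 5)*(y^3 - 2*y^2 - 11*y + 12) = (y - 5)*(y + 3)*(y^2 - 5*y + 4) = (y - 5)*(y - 4)*(y + 3)*(y - 1)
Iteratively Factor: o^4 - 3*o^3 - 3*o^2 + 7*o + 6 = (o - 2)*(o^3 - o^2 - 5*o - 3) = (o - 2)*(o + 1)*(o^2 - 2*o - 3) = (o - 3)*(o - 2)*(o + 1)*(o + 1)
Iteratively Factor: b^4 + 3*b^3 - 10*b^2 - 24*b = (b + 2)*(b^3 + b^2 - 12*b) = (b - 3)*(b + 2)*(b^2 + 4*b) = (b - 3)*(b + 2)*(b + 4)*(b)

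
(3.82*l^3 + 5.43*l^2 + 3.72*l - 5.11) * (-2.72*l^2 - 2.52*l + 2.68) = -10.3904*l^5 - 24.396*l^4 - 13.5644*l^3 + 19.0772*l^2 + 22.8468*l - 13.6948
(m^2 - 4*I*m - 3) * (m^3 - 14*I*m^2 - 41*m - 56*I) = m^5 - 18*I*m^4 - 100*m^3 + 150*I*m^2 - 101*m + 168*I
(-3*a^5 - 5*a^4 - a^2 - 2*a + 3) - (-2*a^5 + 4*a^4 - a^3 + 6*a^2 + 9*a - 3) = -a^5 - 9*a^4 + a^3 - 7*a^2 - 11*a + 6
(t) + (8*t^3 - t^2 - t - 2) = 8*t^3 - t^2 - 2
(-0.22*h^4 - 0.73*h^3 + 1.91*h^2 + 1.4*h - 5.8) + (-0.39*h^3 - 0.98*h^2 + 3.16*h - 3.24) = -0.22*h^4 - 1.12*h^3 + 0.93*h^2 + 4.56*h - 9.04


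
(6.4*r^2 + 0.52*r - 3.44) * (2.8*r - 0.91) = 17.92*r^3 - 4.368*r^2 - 10.1052*r + 3.1304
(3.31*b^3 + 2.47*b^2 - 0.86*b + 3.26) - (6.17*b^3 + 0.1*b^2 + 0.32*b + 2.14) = -2.86*b^3 + 2.37*b^2 - 1.18*b + 1.12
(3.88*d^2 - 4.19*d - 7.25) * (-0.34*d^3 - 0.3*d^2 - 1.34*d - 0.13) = -1.3192*d^5 + 0.2606*d^4 - 1.4772*d^3 + 7.2852*d^2 + 10.2597*d + 0.9425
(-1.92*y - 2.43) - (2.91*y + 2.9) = -4.83*y - 5.33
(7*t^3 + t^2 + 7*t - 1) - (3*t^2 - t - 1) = 7*t^3 - 2*t^2 + 8*t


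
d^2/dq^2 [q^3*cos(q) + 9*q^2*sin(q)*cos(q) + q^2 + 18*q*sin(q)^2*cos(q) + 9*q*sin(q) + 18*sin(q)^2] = -q^3*cos(q) - 6*q^2*sin(q) - 18*q^2*sin(2*q) - 9*q*sin(q) + 3*q*cos(q)/2 + 36*q*cos(2*q) + 81*q*cos(3*q)/2 - 9*sin(q) + 9*sin(2*q) + 27*sin(3*q) + 18*cos(q) + 36*cos(2*q) + 2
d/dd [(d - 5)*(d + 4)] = 2*d - 1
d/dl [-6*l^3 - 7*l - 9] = -18*l^2 - 7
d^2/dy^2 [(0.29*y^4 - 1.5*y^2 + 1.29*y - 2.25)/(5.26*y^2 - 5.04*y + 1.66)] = (16.047208*y^6 - 46.128096*y^5 + 59.391768*y^4 - 46.9688879999999*y^3 - 285.338712*y^2 + 290.307816*y - 61.696488)/(145.531576*y^6 - 418.334112*y^5 + 538.621896*y^4 - 392.067648*y^3 + 169.983336*y^2 - 41.664672*y + 4.574296)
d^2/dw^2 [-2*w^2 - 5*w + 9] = -4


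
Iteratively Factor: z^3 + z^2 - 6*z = (z + 3)*(z^2 - 2*z) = z*(z + 3)*(z - 2)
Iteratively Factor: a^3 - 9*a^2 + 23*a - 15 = (a - 3)*(a^2 - 6*a + 5) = (a - 5)*(a - 3)*(a - 1)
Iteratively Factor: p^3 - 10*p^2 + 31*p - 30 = (p - 3)*(p^2 - 7*p + 10) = (p - 5)*(p - 3)*(p - 2)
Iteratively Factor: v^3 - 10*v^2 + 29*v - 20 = (v - 1)*(v^2 - 9*v + 20) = (v - 4)*(v - 1)*(v - 5)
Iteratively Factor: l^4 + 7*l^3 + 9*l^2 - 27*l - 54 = (l + 3)*(l^3 + 4*l^2 - 3*l - 18) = (l + 3)^2*(l^2 + l - 6) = (l - 2)*(l + 3)^2*(l + 3)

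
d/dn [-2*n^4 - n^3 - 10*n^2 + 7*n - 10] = -8*n^3 - 3*n^2 - 20*n + 7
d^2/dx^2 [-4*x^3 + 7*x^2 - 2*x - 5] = 14 - 24*x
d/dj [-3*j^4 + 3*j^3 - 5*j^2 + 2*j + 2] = -12*j^3 + 9*j^2 - 10*j + 2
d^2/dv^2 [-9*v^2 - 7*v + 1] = -18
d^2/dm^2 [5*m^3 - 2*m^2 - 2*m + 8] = 30*m - 4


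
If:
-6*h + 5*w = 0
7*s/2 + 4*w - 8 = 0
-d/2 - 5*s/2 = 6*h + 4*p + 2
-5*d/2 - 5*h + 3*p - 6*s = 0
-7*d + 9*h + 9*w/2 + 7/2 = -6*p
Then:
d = -27313/2833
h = -71635/11332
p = 37853/11332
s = 31036/2833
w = -42981/5666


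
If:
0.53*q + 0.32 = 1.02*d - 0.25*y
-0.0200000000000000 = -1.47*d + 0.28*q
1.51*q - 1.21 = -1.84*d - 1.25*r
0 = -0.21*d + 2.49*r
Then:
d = 0.13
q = 0.63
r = 0.01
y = -2.07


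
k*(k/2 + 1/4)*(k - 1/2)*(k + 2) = k^4/2 + k^3 - k^2/8 - k/4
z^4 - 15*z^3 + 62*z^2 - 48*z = z*(z - 8)*(z - 6)*(z - 1)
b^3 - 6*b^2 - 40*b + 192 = (b - 8)*(b - 4)*(b + 6)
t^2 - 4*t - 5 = (t - 5)*(t + 1)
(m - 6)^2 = m^2 - 12*m + 36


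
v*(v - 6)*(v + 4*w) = v^3 + 4*v^2*w - 6*v^2 - 24*v*w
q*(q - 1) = q^2 - q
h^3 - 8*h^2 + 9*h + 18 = (h - 6)*(h - 3)*(h + 1)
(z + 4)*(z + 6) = z^2 + 10*z + 24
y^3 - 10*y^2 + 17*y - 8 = (y - 8)*(y - 1)^2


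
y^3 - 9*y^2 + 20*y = y*(y - 5)*(y - 4)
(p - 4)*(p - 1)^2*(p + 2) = p^4 - 4*p^3 - 3*p^2 + 14*p - 8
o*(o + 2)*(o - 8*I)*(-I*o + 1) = -I*o^4 - 7*o^3 - 2*I*o^3 - 14*o^2 - 8*I*o^2 - 16*I*o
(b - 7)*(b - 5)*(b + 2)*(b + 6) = b^4 - 4*b^3 - 49*b^2 + 136*b + 420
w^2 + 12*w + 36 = (w + 6)^2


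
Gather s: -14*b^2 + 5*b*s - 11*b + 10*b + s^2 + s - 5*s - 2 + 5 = -14*b^2 - b + s^2 + s*(5*b - 4) + 3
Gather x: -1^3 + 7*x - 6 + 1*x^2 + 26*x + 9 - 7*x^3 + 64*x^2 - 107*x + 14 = -7*x^3 + 65*x^2 - 74*x + 16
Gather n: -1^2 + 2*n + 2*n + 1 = 4*n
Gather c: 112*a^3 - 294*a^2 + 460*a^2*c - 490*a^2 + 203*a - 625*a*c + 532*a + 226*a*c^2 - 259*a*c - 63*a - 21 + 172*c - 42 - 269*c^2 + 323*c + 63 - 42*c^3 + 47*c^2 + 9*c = 112*a^3 - 784*a^2 + 672*a - 42*c^3 + c^2*(226*a - 222) + c*(460*a^2 - 884*a + 504)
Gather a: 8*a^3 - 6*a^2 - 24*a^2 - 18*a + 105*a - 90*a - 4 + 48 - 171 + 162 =8*a^3 - 30*a^2 - 3*a + 35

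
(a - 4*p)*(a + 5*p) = a^2 + a*p - 20*p^2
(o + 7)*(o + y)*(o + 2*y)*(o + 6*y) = o^4 + 9*o^3*y + 7*o^3 + 20*o^2*y^2 + 63*o^2*y + 12*o*y^3 + 140*o*y^2 + 84*y^3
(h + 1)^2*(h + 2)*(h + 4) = h^4 + 8*h^3 + 21*h^2 + 22*h + 8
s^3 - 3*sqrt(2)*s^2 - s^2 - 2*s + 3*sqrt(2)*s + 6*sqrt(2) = (s - 2)*(s + 1)*(s - 3*sqrt(2))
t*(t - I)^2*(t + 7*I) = t^4 + 5*I*t^3 + 13*t^2 - 7*I*t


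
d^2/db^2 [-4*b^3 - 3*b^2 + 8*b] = -24*b - 6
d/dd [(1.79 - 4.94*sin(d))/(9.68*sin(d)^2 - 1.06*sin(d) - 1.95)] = (47.8192*sin(d)^2 - 34.6544*sin(d) + 11.5304)*cos(d)/(93.7024*sin(d)^4 - 20.5216*sin(d)^3 - 36.6284*sin(d)^2 + 4.134*sin(d) + 3.8025)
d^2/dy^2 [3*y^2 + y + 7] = 6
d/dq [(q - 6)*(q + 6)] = 2*q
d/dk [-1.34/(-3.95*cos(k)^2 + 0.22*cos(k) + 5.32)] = (10.586*cos(k) - 0.2948)*sin(k)/(-3.95*cos(k)^2 + 0.22*cos(k) + 5.32)^2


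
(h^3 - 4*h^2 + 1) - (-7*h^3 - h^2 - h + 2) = 8*h^3 - 3*h^2 + h - 1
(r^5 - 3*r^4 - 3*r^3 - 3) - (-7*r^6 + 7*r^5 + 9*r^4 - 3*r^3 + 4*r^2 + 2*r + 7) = 7*r^6 - 6*r^5 - 12*r^4 - 4*r^2 - 2*r - 10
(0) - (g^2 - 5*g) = -g^2 + 5*g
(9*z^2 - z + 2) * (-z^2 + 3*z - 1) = -9*z^4 + 28*z^3 - 14*z^2 + 7*z - 2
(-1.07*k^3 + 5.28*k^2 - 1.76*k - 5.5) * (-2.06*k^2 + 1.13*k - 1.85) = 2.2042*k^5 - 12.0859*k^4 + 11.5715*k^3 - 0.4268*k^2 - 2.959*k + 10.175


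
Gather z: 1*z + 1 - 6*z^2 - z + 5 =6 - 6*z^2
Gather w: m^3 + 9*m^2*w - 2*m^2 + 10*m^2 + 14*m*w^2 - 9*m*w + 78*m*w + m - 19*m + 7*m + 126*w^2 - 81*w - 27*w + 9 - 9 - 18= m^3 + 8*m^2 - 11*m + w^2*(14*m + 126) + w*(9*m^2 + 69*m - 108) - 18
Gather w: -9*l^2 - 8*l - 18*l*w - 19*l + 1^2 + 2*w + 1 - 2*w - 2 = -9*l^2 - 18*l*w - 27*l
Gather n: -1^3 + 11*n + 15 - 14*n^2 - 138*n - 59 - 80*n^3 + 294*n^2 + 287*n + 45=-80*n^3 + 280*n^2 + 160*n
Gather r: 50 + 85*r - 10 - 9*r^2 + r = -9*r^2 + 86*r + 40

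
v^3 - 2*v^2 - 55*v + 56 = (v - 8)*(v - 1)*(v + 7)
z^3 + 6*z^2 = z^2*(z + 6)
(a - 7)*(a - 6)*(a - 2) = a^3 - 15*a^2 + 68*a - 84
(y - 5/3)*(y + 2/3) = y^2 - y - 10/9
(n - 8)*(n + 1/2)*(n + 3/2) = n^3 - 6*n^2 - 61*n/4 - 6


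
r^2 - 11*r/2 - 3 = (r - 6)*(r + 1/2)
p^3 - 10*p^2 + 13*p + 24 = (p - 8)*(p - 3)*(p + 1)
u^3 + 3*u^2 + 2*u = u*(u + 1)*(u + 2)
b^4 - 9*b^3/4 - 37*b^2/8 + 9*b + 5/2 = (b - 5/2)*(b - 2)*(b + 1/4)*(b + 2)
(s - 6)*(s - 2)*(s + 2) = s^3 - 6*s^2 - 4*s + 24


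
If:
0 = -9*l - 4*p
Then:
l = -4*p/9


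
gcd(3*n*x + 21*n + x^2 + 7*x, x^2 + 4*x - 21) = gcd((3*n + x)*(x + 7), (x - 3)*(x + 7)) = x + 7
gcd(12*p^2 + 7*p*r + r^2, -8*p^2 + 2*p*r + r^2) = 4*p + r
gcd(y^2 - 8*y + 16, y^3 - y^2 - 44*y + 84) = 1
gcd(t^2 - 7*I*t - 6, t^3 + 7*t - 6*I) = t - I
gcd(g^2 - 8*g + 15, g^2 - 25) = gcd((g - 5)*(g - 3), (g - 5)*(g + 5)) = g - 5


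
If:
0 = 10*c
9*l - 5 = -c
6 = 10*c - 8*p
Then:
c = 0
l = 5/9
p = -3/4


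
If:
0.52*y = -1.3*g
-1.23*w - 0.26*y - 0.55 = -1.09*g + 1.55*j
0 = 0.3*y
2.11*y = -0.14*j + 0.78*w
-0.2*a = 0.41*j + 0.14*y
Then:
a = 0.64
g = 0.00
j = -0.31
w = -0.06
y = 0.00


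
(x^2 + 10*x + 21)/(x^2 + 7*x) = (x + 3)/x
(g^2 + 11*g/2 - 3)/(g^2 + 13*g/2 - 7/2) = (g + 6)/(g + 7)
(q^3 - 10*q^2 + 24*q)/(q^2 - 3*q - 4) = q*(q - 6)/(q + 1)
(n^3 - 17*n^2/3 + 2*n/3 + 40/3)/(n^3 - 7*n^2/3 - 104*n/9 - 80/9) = 3*(n - 2)/(3*n + 4)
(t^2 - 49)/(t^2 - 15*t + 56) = (t + 7)/(t - 8)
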